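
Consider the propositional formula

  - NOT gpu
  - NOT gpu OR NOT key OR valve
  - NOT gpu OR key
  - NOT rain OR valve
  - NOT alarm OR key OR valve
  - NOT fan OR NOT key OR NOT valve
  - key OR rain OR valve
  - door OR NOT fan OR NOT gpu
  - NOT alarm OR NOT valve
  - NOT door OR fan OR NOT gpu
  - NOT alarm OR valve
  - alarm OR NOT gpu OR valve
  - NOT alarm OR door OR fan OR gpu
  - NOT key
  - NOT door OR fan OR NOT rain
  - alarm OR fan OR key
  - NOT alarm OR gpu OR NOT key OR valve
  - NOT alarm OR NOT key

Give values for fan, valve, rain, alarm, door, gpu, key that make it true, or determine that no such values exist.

fan: True, valve: True, rain: True, alarm: False, door: False, gpu: False, key: False

Unit clause (NOT gpu) forces gpu = False.
Unit clause (NOT key) forces key = False.
Try fan = False:
  (alarm OR fan OR key) forces alarm = True.
  (NOT alarm OR key OR valve) forces valve = True.
  clause (NOT alarm OR NOT valve) is falsified — backtrack.
So fan = True.
Try valve = False:
  (NOT rain OR valve) forces rain = False.
  clause (key OR rain OR valve) is falsified — backtrack.
So valve = True.
  then (NOT alarm OR NOT valve) forces alarm = False.
Set rain = True.
Set door = False.
All clauses satisfied.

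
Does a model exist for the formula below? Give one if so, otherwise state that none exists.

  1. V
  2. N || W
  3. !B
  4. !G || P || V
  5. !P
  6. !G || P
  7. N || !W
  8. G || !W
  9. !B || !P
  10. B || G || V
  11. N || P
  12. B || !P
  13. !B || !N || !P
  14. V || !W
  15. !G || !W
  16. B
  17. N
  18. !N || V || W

No satisfying assignment exists.

Case B = True:
  Clause (!B) is falsified — contradiction.
Case B = False:
  Clause (B) is falsified — contradiction.
Both cases fail, so the formula is unsatisfiable.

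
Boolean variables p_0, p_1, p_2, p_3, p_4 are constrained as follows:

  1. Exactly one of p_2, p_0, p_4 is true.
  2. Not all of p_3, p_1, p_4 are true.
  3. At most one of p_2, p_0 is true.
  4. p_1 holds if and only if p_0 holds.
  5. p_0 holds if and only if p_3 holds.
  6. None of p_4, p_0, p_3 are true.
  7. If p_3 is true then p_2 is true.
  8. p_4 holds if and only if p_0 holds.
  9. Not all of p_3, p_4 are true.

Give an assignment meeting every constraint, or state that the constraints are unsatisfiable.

p_0 = False, p_1 = False, p_2 = True, p_3 = False, p_4 = False

  (1) {p_2, p_0, p_4}: 1 true — exactly one ✓
  (2) {p_3, p_1, p_4}: 0/3 true — not all ✓
  (3) {p_2, p_0}: 1 true — at most one ✓
  (4) p_1=F, p_0=F — same ✓
  (5) p_0=F, p_3=F — same ✓
  (6) {p_4, p_0, p_3}: 0 true — none ✓
  (7) p_3=F ⇒ p_2: vacuous ✓
  (8) p_4=F, p_0=F — same ✓
  (9) {p_3, p_4}: 0/2 true — not all ✓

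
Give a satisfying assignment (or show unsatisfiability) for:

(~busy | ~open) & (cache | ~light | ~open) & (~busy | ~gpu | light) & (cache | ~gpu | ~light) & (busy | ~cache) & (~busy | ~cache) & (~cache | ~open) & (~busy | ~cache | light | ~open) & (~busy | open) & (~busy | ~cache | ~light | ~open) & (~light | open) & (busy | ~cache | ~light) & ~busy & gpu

Unit clause (~busy) forces busy = False.
Unit clause (gpu) forces gpu = True.
In (busy | ~cache) only ~cache is left, so cache = False.
In (cache | ~gpu | ~light) only ~light is left, so light = False.
Set open = True.
All clauses satisfied.

busy = False, gpu = True, light = False, cache = False, open = True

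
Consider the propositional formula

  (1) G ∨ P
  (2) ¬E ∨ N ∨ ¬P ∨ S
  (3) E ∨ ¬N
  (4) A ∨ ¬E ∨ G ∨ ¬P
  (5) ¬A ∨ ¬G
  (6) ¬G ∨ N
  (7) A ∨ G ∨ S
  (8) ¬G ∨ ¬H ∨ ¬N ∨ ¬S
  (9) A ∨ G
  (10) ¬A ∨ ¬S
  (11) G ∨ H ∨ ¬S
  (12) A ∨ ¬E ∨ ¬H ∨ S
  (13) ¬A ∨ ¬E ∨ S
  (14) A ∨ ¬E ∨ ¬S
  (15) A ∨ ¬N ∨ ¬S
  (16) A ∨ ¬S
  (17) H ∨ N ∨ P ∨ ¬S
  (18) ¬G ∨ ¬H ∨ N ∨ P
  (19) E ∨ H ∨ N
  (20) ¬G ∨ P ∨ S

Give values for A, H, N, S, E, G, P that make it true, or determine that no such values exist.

Set A = False.
  then (A ∨ G) forces G = True.
  then (A ∨ ¬S) forces S = False.
  then (¬G ∨ P ∨ S) forces P = True.
  then (¬G ∨ N) forces N = True.
  then (E ∨ ¬N) forces E = True.
  then (A ∨ ¬E ∨ ¬H ∨ S) forces H = False.
All clauses satisfied.

A = False, H = False, N = True, S = False, E = True, G = True, P = True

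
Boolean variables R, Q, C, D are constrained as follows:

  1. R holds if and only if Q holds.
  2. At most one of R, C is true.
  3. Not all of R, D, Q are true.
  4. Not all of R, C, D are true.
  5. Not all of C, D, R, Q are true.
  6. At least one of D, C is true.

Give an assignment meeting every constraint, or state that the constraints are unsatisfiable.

R: False, Q: False, C: False, D: True

  (1) R=F, Q=F — same ✓
  (2) {R, C}: 0 true — at most one ✓
  (3) {R, D, Q}: 1/3 true — not all ✓
  (4) {R, C, D}: 1/3 true — not all ✓
  (5) {C, D, R, Q}: 1/4 true — not all ✓
  (6) {D, C}: 1 true — at least one ✓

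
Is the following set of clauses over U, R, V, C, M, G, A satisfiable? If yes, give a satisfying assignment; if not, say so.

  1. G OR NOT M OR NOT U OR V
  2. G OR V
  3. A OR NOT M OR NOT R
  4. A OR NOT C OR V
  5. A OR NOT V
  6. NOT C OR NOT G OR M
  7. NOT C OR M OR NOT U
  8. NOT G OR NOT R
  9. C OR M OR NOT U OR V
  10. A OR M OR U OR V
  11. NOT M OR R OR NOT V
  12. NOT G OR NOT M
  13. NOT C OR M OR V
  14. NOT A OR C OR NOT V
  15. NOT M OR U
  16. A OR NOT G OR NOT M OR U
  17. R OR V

Set U = False.
  then (NOT M OR U) forces M = False.
Set R = True.
  then (NOT G OR NOT R) forces G = False.
  then (G OR V) forces V = True.
  then (A OR NOT V) forces A = True.
  then (NOT A OR C OR NOT V) forces C = True.
All clauses satisfied.

U=F, R=T, V=T, C=T, M=F, G=F, A=T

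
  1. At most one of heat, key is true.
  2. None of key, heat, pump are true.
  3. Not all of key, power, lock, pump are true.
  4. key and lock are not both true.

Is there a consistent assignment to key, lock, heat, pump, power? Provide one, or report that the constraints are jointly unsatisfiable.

key=F, lock=F, heat=F, pump=F, power=F

  (1) {heat, key}: 0 true — at most one ✓
  (2) {key, heat, pump}: 0 true — none ✓
  (3) {key, power, lock, pump}: 0/4 true — not all ✓
  (4) key=F, lock=F — not both ✓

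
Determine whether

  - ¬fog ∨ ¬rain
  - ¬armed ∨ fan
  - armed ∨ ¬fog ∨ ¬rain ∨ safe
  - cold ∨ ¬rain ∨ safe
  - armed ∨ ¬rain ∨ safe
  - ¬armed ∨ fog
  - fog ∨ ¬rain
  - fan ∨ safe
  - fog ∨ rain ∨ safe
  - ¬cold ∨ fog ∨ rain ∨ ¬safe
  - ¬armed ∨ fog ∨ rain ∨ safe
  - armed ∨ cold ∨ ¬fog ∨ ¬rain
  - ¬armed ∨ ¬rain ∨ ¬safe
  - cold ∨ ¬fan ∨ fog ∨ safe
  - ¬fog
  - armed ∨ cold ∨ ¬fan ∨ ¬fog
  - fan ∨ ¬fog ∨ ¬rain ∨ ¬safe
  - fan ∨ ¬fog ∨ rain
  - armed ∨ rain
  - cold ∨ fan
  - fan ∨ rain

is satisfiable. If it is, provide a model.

Case fog = True:
  Clause (¬fog) is falsified — contradiction.
Case fog = False:
  (¬armed ∨ fog) forces armed = False.
  (fog ∨ ¬rain) forces rain = False.
  Clause (armed ∨ rain) is falsified — contradiction.
Both cases fail, so the formula is unsatisfiable.

No satisfying assignment exists.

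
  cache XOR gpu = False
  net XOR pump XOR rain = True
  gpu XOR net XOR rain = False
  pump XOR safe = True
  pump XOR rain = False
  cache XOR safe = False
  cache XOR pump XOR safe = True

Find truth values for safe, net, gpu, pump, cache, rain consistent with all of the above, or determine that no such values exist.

safe: False, net: True, gpu: False, pump: True, cache: False, rain: True

cache XOR gpu = F XOR F = False ✓
net XOR pump XOR rain = T XOR T XOR T = True ✓
gpu XOR net XOR rain = F XOR T XOR T = False ✓
pump XOR safe = T XOR F = True ✓
pump XOR rain = T XOR T = False ✓
cache XOR safe = F XOR F = False ✓
cache XOR pump XOR safe = F XOR T XOR F = True ✓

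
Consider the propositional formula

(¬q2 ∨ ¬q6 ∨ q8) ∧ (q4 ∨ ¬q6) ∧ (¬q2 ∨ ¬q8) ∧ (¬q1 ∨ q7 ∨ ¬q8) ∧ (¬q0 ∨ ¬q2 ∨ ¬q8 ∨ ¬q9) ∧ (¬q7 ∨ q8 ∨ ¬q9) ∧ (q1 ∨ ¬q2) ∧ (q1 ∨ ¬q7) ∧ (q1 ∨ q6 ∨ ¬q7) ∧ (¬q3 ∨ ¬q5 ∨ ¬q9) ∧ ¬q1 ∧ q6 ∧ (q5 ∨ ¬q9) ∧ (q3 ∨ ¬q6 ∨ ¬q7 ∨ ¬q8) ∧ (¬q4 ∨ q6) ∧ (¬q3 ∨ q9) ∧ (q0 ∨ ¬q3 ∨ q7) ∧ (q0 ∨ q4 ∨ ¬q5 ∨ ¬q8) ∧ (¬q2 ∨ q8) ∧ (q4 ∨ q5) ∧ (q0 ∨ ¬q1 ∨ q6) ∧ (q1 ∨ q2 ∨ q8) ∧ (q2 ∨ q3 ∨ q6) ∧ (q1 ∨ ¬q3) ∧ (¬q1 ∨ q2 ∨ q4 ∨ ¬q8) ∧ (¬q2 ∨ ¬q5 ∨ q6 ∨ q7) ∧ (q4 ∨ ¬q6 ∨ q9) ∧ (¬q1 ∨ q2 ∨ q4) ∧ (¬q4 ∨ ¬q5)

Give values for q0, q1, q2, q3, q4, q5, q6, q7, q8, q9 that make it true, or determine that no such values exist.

Unit clause (¬q1) forces q1 = False.
Unit clause (q6) forces q6 = True.
In (q1 ∨ ¬q3) only ¬q3 is left, so q3 = False.
In (q4 ∨ ¬q6) only q4 is left, so q4 = True.
In (q1 ∨ ¬q2) only ¬q2 is left, so q2 = False.
In (q1 ∨ ¬q7) only ¬q7 is left, so q7 = False.
In (q1 ∨ q2 ∨ q8) only q8 is left, so q8 = True.
In (¬q4 ∨ ¬q5) only ¬q5 is left, so q5 = False.
In (q5 ∨ ¬q9) only ¬q9 is left, so q9 = False.
Set q0 = True.
All clauses satisfied.

q0 = True; q1 = False; q2 = False; q3 = False; q4 = True; q5 = False; q6 = True; q7 = False; q8 = True; q9 = False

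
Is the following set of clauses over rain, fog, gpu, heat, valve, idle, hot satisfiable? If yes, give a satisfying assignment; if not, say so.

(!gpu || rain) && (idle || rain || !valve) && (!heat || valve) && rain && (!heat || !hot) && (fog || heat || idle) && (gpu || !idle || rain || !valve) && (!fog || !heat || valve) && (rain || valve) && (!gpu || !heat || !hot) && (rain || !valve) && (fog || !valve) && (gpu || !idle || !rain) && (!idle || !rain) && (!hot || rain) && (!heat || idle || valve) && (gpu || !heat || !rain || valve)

Unit clause (rain) forces rain = True.
In (!idle || !rain) only !idle is left, so idle = False.
Try fog = False:
  (fog || heat || idle) forces heat = True.
  (!heat || valve) forces valve = True.
  clause (fog || !valve) is falsified — backtrack.
So fog = True.
Set gpu = False.
Set heat = True.
  then (!heat || valve) forces valve = True.
  then (!heat || !hot) forces hot = False.
All clauses satisfied.

rain = True, fog = True, gpu = False, heat = True, valve = True, idle = False, hot = False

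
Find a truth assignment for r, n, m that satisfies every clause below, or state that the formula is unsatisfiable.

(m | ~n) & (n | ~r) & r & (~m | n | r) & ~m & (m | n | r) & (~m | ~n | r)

The formula is unsatisfiable.

Case r = True:
  (n | ~r) forces n = True.
  (m | ~n) forces m = True.
  Clause (~m) is falsified — contradiction.
Case r = False:
  Clause (r) is falsified — contradiction.
Both cases fail, so the formula is unsatisfiable.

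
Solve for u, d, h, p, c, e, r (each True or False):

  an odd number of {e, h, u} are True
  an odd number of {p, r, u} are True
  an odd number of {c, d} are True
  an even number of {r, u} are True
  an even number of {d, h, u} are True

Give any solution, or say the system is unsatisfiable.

u: True; d: False; h: True; p: True; c: True; e: True; r: True

{e, h, u}: 3 true → odd ✓
{p, r, u}: 3 true → odd ✓
{c, d}: 1 true → odd ✓
{r, u}: 2 true → even ✓
{d, h, u}: 2 true → even ✓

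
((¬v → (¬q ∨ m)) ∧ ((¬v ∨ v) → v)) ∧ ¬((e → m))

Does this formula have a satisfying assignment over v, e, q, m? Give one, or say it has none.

v = True, e = True, q = True, m = False

  (¬v → (¬q ∨ m)) ∧ ((¬v ∨ v) → v) = True
    ¬v → (¬q ∨ m) = True
      ¬v = False
      ¬q ∨ m = False
        ¬q = False
    (¬v ∨ v) → v = True
      ¬v ∨ v = True
        ¬v = False
  ¬((e → m)) = True
    e → m = False
Both conjuncts True, so the formula holds.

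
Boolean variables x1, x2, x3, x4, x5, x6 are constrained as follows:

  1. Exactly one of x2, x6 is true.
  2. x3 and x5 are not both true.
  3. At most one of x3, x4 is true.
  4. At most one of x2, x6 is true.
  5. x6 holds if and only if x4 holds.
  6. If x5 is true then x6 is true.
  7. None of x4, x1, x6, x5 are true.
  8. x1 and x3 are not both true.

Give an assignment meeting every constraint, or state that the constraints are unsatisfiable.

x1=F; x2=T; x3=T; x4=F; x5=F; x6=F

  (1) {x2, x6}: 1 true — exactly one ✓
  (2) x3=T, x5=F — not both ✓
  (3) {x3, x4}: 1 true — at most one ✓
  (4) {x2, x6}: 1 true — at most one ✓
  (5) x6=F, x4=F — same ✓
  (6) x5=F ⇒ x6: vacuous ✓
  (7) {x4, x1, x6, x5}: 0 true — none ✓
  (8) x1=F, x3=T — not both ✓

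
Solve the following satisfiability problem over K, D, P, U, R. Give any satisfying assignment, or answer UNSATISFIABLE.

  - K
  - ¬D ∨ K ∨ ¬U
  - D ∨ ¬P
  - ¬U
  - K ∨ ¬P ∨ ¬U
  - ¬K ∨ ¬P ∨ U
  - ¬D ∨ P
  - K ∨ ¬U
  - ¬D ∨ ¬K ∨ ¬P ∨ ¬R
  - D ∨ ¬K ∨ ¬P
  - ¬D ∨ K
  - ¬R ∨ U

K = True, D = False, P = False, U = False, R = False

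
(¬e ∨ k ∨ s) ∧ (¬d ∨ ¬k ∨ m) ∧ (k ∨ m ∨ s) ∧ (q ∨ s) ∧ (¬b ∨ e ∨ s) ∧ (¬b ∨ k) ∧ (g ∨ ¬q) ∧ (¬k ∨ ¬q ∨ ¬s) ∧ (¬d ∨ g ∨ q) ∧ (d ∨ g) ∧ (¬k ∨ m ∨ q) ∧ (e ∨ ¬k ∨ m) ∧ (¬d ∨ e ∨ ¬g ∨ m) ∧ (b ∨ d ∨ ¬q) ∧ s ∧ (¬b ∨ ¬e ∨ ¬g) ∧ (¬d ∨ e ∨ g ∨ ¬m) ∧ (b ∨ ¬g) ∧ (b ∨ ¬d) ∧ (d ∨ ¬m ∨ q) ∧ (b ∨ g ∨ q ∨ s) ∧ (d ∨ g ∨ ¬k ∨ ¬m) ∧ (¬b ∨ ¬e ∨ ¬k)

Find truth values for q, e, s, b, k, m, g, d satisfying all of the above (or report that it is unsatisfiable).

Unit clause (s) forces s = True.
Try q = True:
  (g ∨ ¬q) forces g = True.
  (¬k ∨ ¬q ∨ ¬s) forces k = False.
  (¬b ∨ k) forces b = False.
  clause (b ∨ ¬g) is falsified — backtrack.
So q = False.
Set e = False.
Set b = True.
  then (¬b ∨ k) forces k = True.
  then (¬k ∨ m ∨ q) forces m = True.
  then (d ∨ ¬m ∨ q) forces d = True.
  then (¬d ∨ g ∨ q) forces g = True.
All clauses satisfied.

q = False, e = False, s = True, b = True, k = True, m = True, g = True, d = True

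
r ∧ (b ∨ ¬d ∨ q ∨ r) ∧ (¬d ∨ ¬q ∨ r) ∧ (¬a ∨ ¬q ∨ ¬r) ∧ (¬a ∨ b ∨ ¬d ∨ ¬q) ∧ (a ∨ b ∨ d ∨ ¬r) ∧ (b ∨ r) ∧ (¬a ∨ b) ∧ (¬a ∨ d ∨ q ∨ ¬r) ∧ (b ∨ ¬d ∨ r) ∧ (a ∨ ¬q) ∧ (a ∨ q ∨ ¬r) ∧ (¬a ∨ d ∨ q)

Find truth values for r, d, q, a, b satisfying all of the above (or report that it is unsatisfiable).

r=T, d=T, q=F, a=T, b=T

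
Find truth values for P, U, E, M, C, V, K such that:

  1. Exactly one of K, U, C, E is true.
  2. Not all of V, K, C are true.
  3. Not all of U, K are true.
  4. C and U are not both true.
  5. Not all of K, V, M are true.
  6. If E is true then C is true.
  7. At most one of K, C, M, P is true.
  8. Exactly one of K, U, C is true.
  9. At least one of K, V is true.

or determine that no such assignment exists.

P=F, U=F, E=F, M=F, C=F, V=F, K=T

  (1) {K, U, C, E}: 1 true — exactly one ✓
  (2) {V, K, C}: 1/3 true — not all ✓
  (3) {U, K}: 1/2 true — not all ✓
  (4) C=F, U=F — not both ✓
  (5) {K, V, M}: 1/3 true — not all ✓
  (6) E=F ⇒ C: vacuous ✓
  (7) {K, C, M, P}: 1 true — at most one ✓
  (8) {K, U, C}: 1 true — exactly one ✓
  (9) {K, V}: 1 true — at least one ✓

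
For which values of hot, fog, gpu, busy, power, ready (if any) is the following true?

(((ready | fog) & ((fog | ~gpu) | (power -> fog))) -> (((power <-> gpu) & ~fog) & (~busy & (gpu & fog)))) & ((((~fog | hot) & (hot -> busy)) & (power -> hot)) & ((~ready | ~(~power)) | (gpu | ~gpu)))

hot=T, fog=F, gpu=T, busy=T, power=T, ready=T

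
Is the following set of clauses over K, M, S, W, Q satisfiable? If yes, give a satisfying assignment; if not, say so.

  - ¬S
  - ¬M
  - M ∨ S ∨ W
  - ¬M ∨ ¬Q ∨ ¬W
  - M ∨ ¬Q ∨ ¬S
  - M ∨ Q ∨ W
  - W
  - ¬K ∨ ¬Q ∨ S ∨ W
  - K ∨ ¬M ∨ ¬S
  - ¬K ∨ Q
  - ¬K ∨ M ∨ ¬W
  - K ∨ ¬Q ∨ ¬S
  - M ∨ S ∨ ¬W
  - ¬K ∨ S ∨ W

UNSATISFIABLE

Case M = True:
  Clause (¬M) is falsified — contradiction.
Case M = False:
  (¬S) forces S = False.
  (M ∨ S ∨ W) forces W = True.
  Clause (M ∨ S ∨ ¬W) is falsified — contradiction.
Both cases fail, so the formula is unsatisfiable.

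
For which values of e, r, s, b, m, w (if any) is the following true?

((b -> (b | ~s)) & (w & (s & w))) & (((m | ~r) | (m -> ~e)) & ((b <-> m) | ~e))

e = False, r = False, s = True, b = True, m = True, w = True

  (b -> (b | ~s)) & (w & (s & w)) = True
    b -> (b | ~s) = True
      b | ~s = True
        ~s = False
    w & (s & w) = True
      s & w = True
  ((m | ~r) | (m -> ~e)) & ((b <-> m) | ~e) = True
    (m | ~r) | (m -> ~e) = True
      m | ~r = True
        ~r = True
      m -> ~e = True
        ~e = True
    (b <-> m) | ~e = True
      b <-> m = True
      ~e = True
Both conjuncts True, so the formula holds.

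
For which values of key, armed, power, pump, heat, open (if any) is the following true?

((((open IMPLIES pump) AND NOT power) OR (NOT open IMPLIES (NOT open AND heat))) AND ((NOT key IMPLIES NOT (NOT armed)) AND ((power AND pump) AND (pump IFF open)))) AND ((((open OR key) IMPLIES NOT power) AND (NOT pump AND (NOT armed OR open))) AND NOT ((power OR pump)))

Case power = True: the conjunct NOT ((power OR pump)) becomes NOT ((True OR pump)) = False.
Case power = False: the conjunct power is False.
Both cases fail — unsatisfiable.

The formula is unsatisfiable.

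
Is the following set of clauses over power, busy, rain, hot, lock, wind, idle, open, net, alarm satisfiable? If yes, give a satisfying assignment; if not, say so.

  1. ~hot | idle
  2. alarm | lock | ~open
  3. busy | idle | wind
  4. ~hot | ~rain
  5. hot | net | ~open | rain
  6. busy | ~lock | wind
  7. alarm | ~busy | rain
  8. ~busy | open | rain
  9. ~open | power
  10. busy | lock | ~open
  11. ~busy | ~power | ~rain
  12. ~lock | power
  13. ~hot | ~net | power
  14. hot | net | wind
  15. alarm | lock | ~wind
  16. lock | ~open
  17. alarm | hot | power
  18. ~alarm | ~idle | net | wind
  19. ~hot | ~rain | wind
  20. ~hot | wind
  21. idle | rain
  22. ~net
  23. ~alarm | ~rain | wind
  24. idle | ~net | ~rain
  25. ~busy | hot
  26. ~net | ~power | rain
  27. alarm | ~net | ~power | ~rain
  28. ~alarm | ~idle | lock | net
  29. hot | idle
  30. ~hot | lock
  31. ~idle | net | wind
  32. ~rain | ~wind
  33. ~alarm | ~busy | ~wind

power=T; busy=F; rain=F; hot=F; lock=T; wind=T; idle=T; open=F; net=F; alarm=T

Unit clause (~net) forces net = False.
Set power = True.
Set busy = False.
Try rain = True:
  (~hot | ~rain) forces hot = False.
  (hot | net | wind) forces wind = True.
  clause (~rain | ~wind) is falsified — backtrack.
So rain = False.
  then (idle | rain) forces idle = True.
  then (~idle | net | wind) forces wind = True.
Set hot = False.
  then (hot | net | ~open | rain) forces open = False.
Try lock = False:
  (alarm | lock | ~wind) forces alarm = True.
  clause (~alarm | ~idle | lock | net) is falsified — backtrack.
So lock = True.
Set alarm = True.
All clauses satisfied.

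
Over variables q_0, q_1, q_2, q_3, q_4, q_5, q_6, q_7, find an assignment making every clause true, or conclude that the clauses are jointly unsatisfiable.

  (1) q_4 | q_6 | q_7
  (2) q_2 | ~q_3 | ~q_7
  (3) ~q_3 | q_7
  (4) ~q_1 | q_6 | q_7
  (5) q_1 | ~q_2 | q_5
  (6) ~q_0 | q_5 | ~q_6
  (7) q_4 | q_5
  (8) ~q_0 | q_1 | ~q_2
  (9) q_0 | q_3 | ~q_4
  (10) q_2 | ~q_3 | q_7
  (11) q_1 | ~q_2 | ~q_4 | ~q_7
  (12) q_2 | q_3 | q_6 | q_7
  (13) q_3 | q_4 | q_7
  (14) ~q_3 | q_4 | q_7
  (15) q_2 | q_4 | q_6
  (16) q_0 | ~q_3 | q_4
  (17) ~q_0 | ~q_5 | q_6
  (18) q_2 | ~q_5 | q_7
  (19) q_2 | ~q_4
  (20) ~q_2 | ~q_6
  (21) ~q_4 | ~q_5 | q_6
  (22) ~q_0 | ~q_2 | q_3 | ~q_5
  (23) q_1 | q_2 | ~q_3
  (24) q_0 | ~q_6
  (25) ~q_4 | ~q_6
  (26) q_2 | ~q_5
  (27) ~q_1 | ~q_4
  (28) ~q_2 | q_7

Set q_0 = False.
  then (q_0 | ~q_6) forces q_6 = False.
Set q_1 = False.
Try q_2 = False:
  (q_2 | q_4 | q_6) forces q_4 = True.
  clause (q_2 | ~q_4) is falsified — backtrack.
So q_2 = True.
  then (q_1 | ~q_2 | q_5) forces q_5 = True.
  then (~q_4 | ~q_5 | q_6) forces q_4 = False.
  then (~q_2 | q_7) forces q_7 = True.
  then (q_0 | ~q_3 | q_4) forces q_3 = False.
All clauses satisfied.

q_0: False, q_1: False, q_2: True, q_3: False, q_4: False, q_5: True, q_6: False, q_7: True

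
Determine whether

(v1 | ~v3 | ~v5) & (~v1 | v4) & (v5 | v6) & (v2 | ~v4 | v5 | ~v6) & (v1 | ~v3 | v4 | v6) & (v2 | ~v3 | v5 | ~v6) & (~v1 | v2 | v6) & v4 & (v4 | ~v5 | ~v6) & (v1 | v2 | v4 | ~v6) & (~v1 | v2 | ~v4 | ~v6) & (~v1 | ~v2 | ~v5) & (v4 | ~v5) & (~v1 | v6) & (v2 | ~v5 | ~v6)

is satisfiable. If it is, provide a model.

v1 = True, v2 = True, v3 = True, v4 = True, v5 = False, v6 = True

Unit clause (v4) forces v4 = True.
Set v1 = True.
  then (~v1 | v6) forces v6 = True.
  then (~v1 | v2 | ~v4 | ~v6) forces v2 = True.
  then (~v1 | ~v2 | ~v5) forces v5 = False.
Set v3 = True.
All clauses satisfied.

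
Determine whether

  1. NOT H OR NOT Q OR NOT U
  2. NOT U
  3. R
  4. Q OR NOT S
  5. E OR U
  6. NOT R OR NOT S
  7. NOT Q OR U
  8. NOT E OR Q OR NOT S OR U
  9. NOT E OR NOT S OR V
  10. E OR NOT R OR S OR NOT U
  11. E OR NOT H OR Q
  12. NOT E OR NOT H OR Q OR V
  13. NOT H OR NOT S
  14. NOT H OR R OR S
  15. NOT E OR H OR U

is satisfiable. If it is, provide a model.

Q=F, R=T, E=T, S=F, U=F, V=T, H=T

Unit clause (NOT U) forces U = False.
Unit clause (R) forces R = True.
In (E OR U) only E is left, so E = True.
In (NOT R OR NOT S) only NOT S is left, so S = False.
In (NOT Q OR U) only NOT Q is left, so Q = False.
In (NOT E OR H OR U) only H is left, so H = True.
In (NOT E OR NOT H OR Q OR V) only V is left, so V = True.
All clauses satisfied.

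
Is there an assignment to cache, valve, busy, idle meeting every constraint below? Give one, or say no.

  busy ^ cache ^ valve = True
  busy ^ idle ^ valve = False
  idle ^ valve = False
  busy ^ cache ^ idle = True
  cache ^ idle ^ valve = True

cache: True, valve: False, busy: False, idle: False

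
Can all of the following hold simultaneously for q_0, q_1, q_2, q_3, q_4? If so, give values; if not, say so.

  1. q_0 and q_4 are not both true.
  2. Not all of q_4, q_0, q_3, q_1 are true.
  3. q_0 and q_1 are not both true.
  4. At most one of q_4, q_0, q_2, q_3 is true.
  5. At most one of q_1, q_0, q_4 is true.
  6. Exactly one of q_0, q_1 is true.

q_0: False, q_1: True, q_2: False, q_3: True, q_4: False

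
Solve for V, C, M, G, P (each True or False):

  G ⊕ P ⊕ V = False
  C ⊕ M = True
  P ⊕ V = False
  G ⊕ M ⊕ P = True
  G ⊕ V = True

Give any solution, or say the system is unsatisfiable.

V=T, C=T, M=F, G=F, P=T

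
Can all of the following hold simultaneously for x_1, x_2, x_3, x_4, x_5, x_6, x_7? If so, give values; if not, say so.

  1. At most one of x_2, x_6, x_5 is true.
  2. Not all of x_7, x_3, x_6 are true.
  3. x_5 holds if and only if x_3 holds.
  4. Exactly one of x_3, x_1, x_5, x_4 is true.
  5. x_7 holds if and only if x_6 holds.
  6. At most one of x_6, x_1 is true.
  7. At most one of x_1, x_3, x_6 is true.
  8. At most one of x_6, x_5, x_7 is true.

x_1=F; x_2=T; x_3=F; x_4=T; x_5=F; x_6=F; x_7=F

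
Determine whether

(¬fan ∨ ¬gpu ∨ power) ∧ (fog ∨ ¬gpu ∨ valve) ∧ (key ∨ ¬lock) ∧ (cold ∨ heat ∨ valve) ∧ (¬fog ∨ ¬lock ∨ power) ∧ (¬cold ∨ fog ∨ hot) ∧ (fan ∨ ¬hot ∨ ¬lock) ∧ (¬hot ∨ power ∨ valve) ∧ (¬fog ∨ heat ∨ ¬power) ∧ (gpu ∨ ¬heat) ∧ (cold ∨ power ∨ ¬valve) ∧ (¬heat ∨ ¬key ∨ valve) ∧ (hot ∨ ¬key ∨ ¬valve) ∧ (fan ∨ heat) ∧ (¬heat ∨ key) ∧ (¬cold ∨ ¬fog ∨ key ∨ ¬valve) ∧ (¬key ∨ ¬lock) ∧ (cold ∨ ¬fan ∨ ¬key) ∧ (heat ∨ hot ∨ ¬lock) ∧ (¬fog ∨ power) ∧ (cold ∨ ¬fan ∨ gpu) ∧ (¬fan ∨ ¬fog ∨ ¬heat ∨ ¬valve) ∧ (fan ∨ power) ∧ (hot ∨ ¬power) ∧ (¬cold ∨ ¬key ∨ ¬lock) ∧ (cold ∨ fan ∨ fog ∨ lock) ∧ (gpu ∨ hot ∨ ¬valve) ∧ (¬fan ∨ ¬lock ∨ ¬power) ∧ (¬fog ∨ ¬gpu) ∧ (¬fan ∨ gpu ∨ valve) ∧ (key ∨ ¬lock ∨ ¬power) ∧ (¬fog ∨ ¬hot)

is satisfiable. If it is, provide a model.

fan = True, valve = True, key = False, gpu = False, hot = True, power = False, heat = False, lock = False, fog = False, cold = True

Set fan = True.
Try valve = False:
  (¬fan ∨ gpu ∨ valve) forces gpu = True.
  (¬fan ∨ ¬gpu ∨ power) forces power = True.
  (fog ∨ ¬gpu ∨ valve) forces fog = True.
  clause (¬fog ∨ ¬gpu) is falsified — backtrack.
So valve = True.
Set key = False.
  then (key ∨ ¬lock) forces lock = False.
  then (¬heat ∨ key) forces heat = False.
Set gpu = False.
  then (cold ∨ ¬fan ∨ gpu) forces cold = True.
  then (gpu ∨ hot ∨ ¬valve) forces hot = True.
  then (¬fog ∨ ¬hot) forces fog = False.
Set power = False.
All clauses satisfied.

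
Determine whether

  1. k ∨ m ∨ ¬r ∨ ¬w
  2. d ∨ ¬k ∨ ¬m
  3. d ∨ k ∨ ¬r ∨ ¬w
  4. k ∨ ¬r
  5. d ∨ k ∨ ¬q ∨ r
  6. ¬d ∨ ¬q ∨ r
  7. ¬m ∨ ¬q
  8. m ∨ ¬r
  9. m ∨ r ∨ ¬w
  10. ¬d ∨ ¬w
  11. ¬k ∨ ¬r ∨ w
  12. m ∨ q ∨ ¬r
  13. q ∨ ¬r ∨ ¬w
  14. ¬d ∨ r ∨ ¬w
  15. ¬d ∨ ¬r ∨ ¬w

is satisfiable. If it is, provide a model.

Set w = False.
Set m = False.
  then (m ∨ ¬r) forces r = False.
Set d = False.
Set q = False.
Set k = True.
All clauses satisfied.

w=F, m=F, d=F, q=F, k=T, r=F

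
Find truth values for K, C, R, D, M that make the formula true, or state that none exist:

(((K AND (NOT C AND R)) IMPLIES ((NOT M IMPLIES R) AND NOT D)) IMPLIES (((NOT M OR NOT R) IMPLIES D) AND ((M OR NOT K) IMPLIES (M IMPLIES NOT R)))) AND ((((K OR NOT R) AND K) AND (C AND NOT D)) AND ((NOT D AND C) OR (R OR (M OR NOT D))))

Unsatisfiable

Case C = True: the formula simplifies to (((NOT M OR NOT R) IMPLIES D) AND ((M OR NOT K) IMPLIES (M IMPLIES NOT R))) AND ((((K OR NOT R) AND K) AND NOT D) AND (NOT D OR (R OR (M OR NOT D)))).
  D = True: the conjunct NOT D is False.
  D = False: simplifies to (NOT ((NOT M OR NOT R)) AND ((M OR NOT K) IMPLIES (M IMPLIES NOT R))) AND ((K OR NOT R) AND K).
    K = True: simplifies to NOT ((NOT M OR NOT R)) AND (M IMPLIES (M IMPLIES NOT R)).
      M = True: simplifies to NOT (NOT R) AND NOT R.
        R = True: the conjunct NOT R is False.
        R = False: the conjunct NOT (NOT R) becomes NOT (NOT False) = False.
      M = False: the conjunct NOT ((NOT M OR NOT R)) becomes NOT ((True OR NOT R)) = False.
    K = False: the conjunct K is False.
Case C = False: the conjunct C is False.
Both cases fail — unsatisfiable.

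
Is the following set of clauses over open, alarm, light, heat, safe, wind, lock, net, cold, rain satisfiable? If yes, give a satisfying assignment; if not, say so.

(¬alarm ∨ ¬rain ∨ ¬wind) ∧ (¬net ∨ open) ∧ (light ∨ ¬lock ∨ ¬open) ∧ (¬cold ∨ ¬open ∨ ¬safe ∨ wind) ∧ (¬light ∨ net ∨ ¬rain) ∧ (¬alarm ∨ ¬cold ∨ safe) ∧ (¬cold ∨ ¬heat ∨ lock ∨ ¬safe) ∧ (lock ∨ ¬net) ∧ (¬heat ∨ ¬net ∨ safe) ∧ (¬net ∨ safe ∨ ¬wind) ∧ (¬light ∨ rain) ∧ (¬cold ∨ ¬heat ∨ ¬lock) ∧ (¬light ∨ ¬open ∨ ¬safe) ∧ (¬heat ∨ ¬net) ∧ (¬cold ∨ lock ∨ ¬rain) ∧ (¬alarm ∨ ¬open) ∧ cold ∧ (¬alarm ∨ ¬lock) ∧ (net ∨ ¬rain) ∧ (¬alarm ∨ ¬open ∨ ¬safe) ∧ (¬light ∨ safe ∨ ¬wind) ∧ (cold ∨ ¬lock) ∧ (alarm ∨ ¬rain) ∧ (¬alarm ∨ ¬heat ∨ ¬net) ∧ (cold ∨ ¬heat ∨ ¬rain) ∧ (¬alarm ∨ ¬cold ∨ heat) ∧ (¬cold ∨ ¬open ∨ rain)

Unit clause (cold) forces cold = True.
Try open = True:
  (¬alarm ∨ ¬open) forces alarm = False.
  (alarm ∨ ¬rain) forces rain = False.
  clause (¬cold ∨ ¬open ∨ rain) is falsified — backtrack.
So open = False.
  then (¬net ∨ open) forces net = False.
  then (net ∨ ¬rain) forces rain = False.
  then (¬light ∨ rain) forces light = False.
Try alarm = True:
  (¬alarm ∨ ¬cold ∨ safe) forces safe = True.
  (¬alarm ∨ ¬lock) forces lock = False.
  (¬cold ∨ ¬heat ∨ lock ∨ ¬safe) forces heat = False.
  clause (¬alarm ∨ ¬cold ∨ heat) is falsified — backtrack.
So alarm = False.
Set heat = False.
Set safe = False.
Set wind = False.
Set lock = False.
All clauses satisfied.

open = False; alarm = False; light = False; heat = False; safe = False; wind = False; lock = False; net = False; cold = True; rain = False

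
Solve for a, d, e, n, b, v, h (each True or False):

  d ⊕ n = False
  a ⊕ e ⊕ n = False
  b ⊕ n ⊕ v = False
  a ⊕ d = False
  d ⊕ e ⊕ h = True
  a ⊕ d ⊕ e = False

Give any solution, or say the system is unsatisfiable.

a = True, d = True, e = False, n = True, b = False, v = True, h = False

d ⊕ n = T ⊕ T = False ✓
a ⊕ e ⊕ n = T ⊕ F ⊕ T = False ✓
b ⊕ n ⊕ v = F ⊕ T ⊕ T = False ✓
a ⊕ d = T ⊕ T = False ✓
d ⊕ e ⊕ h = T ⊕ F ⊕ F = True ✓
a ⊕ d ⊕ e = T ⊕ T ⊕ F = False ✓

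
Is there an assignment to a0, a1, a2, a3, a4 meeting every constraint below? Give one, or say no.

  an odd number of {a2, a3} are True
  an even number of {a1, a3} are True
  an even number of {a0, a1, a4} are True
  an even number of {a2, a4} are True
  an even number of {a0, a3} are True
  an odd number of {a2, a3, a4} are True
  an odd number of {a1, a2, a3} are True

Adding constraints 3, 4, 5, 7 mod 2: every variable appears an even number of times on the left, so the left side is 0.
But the right sides sum to 1 (mod 2). 0 ≠ 1 — the system is inconsistent.

Unsatisfiable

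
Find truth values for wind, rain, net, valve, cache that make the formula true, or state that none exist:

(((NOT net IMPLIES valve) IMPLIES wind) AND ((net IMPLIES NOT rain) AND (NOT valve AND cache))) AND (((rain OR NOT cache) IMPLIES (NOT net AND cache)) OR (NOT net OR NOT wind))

wind=T, rain=F, net=F, valve=F, cache=T

  ((NOT net IMPLIES valve) IMPLIES wind) AND ((net IMPLIES NOT rain) AND (NOT valve AND cache)) = True
    (NOT net IMPLIES valve) IMPLIES wind = True
      NOT net IMPLIES valve = False
        NOT net = True
    (net IMPLIES NOT rain) AND (NOT valve AND cache) = True
      net IMPLIES NOT rain = True
        NOT rain = True
      NOT valve AND cache = True
        NOT valve = True
  ((rain OR NOT cache) IMPLIES (NOT net AND cache)) OR (NOT net OR NOT wind) = True
    (rain OR NOT cache) IMPLIES (NOT net AND cache) = True
      rain OR NOT cache = False
        NOT cache = False
      NOT net AND cache = True
        NOT net = True
    NOT net OR NOT wind = True
      NOT net = True
      NOT wind = False
Both conjuncts True, so the formula holds.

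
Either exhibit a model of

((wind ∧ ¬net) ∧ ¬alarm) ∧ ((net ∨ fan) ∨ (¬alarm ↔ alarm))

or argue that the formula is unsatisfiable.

alarm: False, wind: True, fan: True, net: False

  (wind ∧ ¬net) ∧ ¬alarm = True
    wind ∧ ¬net = True
      ¬net = True
    ¬alarm = True
  (net ∨ fan) ∨ (¬alarm ↔ alarm) = True
    net ∨ fan = True
    ¬alarm ↔ alarm = False
      ¬alarm = True
Both conjuncts True, so the formula holds.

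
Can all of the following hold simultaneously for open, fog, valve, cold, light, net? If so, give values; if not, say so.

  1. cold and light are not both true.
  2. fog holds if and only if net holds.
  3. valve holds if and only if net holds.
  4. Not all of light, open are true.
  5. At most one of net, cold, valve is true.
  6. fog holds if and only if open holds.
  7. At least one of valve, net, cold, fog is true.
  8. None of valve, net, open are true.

open = False, fog = False, valve = False, cold = True, light = False, net = False

  (1) cold=T, light=F — not both ✓
  (2) fog=F, net=F — same ✓
  (3) valve=F, net=F — same ✓
  (4) {light, open}: 0/2 true — not all ✓
  (5) {net, cold, valve}: 1 true — at most one ✓
  (6) fog=F, open=F — same ✓
  (7) {valve, net, cold, fog}: 1 true — at least one ✓
  (8) {valve, net, open}: 0 true — none ✓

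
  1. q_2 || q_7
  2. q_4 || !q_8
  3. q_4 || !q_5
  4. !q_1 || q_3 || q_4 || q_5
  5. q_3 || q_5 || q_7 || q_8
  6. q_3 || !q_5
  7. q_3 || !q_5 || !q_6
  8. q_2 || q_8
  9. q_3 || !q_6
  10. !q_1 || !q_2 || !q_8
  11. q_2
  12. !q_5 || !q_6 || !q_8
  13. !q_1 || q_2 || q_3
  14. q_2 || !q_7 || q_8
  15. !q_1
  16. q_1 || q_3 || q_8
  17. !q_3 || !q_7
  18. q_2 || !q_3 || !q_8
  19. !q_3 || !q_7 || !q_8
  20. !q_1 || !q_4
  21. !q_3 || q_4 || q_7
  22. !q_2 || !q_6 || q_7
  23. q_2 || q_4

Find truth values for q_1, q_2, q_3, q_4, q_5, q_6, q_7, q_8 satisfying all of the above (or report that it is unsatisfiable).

q_1=F, q_2=T, q_3=T, q_4=T, q_5=F, q_6=F, q_7=F, q_8=F

Unit clause (q_2) forces q_2 = True.
Unit clause (!q_1) forces q_1 = False.
Set q_3 = True.
  then (!q_3 || !q_7) forces q_7 = False.
  then (!q_3 || q_4 || q_7) forces q_4 = True.
  then (!q_2 || !q_6 || q_7) forces q_6 = False.
Set q_5 = False.
Set q_8 = False.
All clauses satisfied.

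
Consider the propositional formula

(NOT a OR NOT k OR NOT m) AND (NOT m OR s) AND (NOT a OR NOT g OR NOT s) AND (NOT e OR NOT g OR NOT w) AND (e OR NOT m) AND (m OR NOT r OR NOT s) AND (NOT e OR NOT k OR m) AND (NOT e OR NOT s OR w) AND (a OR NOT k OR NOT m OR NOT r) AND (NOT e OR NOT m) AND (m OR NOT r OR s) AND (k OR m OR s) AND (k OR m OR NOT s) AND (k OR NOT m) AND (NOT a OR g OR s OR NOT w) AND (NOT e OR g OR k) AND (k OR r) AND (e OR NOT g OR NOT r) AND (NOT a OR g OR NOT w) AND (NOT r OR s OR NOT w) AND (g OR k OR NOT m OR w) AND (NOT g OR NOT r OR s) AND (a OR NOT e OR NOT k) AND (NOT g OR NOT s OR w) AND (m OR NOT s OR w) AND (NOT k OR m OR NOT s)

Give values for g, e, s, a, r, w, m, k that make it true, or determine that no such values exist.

Set g = True.
Try e = True:
  (NOT e OR NOT g OR NOT w) forces w = False.
  (NOT e OR NOT s OR w) forces s = False.
  (NOT m OR s) forces m = False.
  (NOT e OR NOT k OR m) forces k = False.
  clause (k OR m OR s) is falsified — backtrack.
So e = False.
  then (e OR NOT m) forces m = False.
  then (e OR NOT g OR NOT r) forces r = False.
  then (k OR r) forces k = True.
  then (NOT k OR m OR NOT s) forces s = False.
Set a = True.
Set w = True.
All clauses satisfied.

g = True, e = False, s = False, a = True, r = False, w = True, m = False, k = True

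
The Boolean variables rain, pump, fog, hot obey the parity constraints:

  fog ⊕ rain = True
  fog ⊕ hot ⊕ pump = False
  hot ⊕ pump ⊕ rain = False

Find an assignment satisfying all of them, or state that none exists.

Adding constraints 1, 2, 3 mod 2: every variable appears an even number of times on the left, so the left side is 0.
But the right sides sum to 1 (mod 2). 0 ≠ 1 — the system is inconsistent.

UNSATISFIABLE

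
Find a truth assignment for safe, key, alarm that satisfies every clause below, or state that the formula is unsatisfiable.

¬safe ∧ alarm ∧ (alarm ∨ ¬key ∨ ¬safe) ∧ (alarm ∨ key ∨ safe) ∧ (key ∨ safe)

safe: False, key: True, alarm: True

Unit clause (¬safe) forces safe = False.
Unit clause (alarm) forces alarm = True.
In (key ∨ safe) only key is left, so key = True.
Check each clause:
  (¬safe): ¬safe holds.
  (alarm): alarm holds.
  (alarm ∨ ¬key ∨ ¬safe): alarm holds.
  (alarm ∨ key ∨ safe): alarm holds.
  (key ∨ safe): key holds.
All clauses satisfied.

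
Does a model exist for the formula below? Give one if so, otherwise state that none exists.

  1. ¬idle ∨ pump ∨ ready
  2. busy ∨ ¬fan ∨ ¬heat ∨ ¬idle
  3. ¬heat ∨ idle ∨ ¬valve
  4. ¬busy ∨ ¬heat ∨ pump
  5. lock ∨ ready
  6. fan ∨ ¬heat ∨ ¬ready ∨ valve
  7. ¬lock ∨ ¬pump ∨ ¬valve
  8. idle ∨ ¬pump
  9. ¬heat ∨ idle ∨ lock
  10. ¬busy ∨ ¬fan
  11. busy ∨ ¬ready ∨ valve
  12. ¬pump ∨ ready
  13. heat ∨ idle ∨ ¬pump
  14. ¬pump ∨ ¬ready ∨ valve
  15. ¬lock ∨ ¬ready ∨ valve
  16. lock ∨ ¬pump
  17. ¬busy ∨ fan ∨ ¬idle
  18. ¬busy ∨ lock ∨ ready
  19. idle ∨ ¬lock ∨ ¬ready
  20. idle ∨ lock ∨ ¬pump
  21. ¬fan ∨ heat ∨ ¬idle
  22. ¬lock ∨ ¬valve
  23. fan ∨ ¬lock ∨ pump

Set heat = False.
Set fan = True.
  then (¬busy ∨ ¬fan) forces busy = False.
  then (¬fan ∨ heat ∨ ¬idle) forces idle = False.
  then (idle ∨ ¬pump) forces pump = False.
Set valve = True.
  then (¬lock ∨ ¬valve) forces lock = False.
  then (lock ∨ ready) forces ready = True.
All clauses satisfied.

heat=F; fan=T; valve=T; busy=F; ready=T; lock=F; idle=F; pump=F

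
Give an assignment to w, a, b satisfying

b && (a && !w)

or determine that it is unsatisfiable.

w: False; a: True; b: True

  a && !w = True
    !w = True
Both conjuncts True, so the formula holds.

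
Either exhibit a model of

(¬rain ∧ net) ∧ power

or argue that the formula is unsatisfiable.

net = True, power = True, rain = False

  ¬rain ∧ net = True
    ¬rain = True
Both conjuncts True, so the formula holds.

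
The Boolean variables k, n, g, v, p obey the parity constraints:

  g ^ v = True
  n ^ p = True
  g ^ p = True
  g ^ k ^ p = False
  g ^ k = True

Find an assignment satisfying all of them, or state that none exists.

k = True, n = False, g = False, v = True, p = True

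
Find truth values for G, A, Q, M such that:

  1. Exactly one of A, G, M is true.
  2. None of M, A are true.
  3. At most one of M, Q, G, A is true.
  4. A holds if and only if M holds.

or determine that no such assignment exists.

G: True, A: False, Q: False, M: False

  (1) {A, G, M}: 1 true — exactly one ✓
  (2) {M, A}: 0 true — none ✓
  (3) {M, Q, G, A}: 1 true — at most one ✓
  (4) A=F, M=F — same ✓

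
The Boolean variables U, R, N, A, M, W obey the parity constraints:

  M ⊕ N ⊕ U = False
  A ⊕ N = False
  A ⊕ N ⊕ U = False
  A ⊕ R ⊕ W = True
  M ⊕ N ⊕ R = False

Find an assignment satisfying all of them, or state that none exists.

U = False; R = False; N = False; A = False; M = False; W = True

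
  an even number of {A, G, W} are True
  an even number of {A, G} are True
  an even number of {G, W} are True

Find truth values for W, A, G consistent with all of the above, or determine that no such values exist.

W = False, A = False, G = False

{A, G, W}: 0 true → even ✓
{A, G}: 0 true → even ✓
{G, W}: 0 true → even ✓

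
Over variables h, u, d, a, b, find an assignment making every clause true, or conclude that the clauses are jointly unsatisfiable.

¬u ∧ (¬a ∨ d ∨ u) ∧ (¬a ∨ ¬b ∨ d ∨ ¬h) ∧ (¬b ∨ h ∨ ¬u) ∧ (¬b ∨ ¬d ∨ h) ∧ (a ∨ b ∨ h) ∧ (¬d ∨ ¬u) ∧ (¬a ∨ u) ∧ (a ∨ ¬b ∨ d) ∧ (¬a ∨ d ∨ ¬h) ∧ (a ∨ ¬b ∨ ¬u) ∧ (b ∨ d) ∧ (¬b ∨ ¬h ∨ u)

Unit clause (¬u) forces u = False.
In (¬a ∨ u) only ¬a is left, so a = False.
Try h = False:
  (a ∨ b ∨ h) forces b = True.
  (¬b ∨ ¬d ∨ h) forces d = False.
  clause (a ∨ ¬b ∨ d) is falsified — backtrack.
So h = True.
  then (¬b ∨ ¬h ∨ u) forces b = False.
  then (b ∨ d) forces d = True.
All clauses satisfied.

h: True; u: False; d: True; a: False; b: False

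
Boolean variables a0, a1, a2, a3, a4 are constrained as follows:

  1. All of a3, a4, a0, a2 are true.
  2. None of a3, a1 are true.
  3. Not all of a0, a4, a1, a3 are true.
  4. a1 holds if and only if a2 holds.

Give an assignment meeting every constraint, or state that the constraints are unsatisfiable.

Case a3 = True:
  Constraint (2) is violated (a3=T) — contradiction.
Case a3 = False:
  Constraint (1) is violated (a3=F) — contradiction.
Both cases fail — unsatisfiable.

The formula is unsatisfiable.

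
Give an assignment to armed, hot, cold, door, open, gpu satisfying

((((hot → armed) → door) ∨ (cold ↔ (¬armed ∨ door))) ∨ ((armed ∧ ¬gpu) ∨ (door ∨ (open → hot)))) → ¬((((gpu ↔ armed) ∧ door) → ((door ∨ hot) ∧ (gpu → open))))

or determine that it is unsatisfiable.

armed: True; hot: False; cold: False; door: True; open: False; gpu: True

  ((((hot → armed) → door) ∨ (cold ↔ (¬armed ∨ door))) ∨ ((armed ∧ ¬gpu) ∨ (door ∨ (open → hot)))) → ¬((((gpu ↔ armed) ∧ door) → ((door ∨ hot) ∧ (gpu → open)))) = True
    (((hot → armed) → door) ∨ (cold ↔ (¬armed ∨ door))) ∨ ((armed ∧ ¬gpu) ∨ (door ∨ (open → hot))) = True
      ((hot → armed) → door) ∨ (cold ↔ (¬armed ∨ door)) = True
        (hot → armed) → door = True
          hot → armed = True
        cold ↔ (¬armed ∨ door) = False
          ¬armed ∨ door = True
            ¬armed = False
      (armed ∧ ¬gpu) ∨ (door ∨ (open → hot)) = True
        armed ∧ ¬gpu = False
          ¬gpu = False
        door ∨ (open → hot) = True
          open → hot = True
    ¬((((gpu ↔ armed) ∧ door) → ((door ∨ hot) ∧ (gpu → open)))) = True
      ((gpu ↔ armed) ∧ door) → ((door ∨ hot) ∧ (gpu → open)) = False
        (gpu ↔ armed) ∧ door = True
          gpu ↔ armed = True
        (door ∨ hot) ∧ (gpu → open) = False
          door ∨ hot = True
          gpu → open = False
The formula evaluates to True.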